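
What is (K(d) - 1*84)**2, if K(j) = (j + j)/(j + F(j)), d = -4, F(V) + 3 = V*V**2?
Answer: 35473936/5041 ≈ 7037.1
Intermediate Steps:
F(V) = -3 + V**3 (F(V) = -3 + V*V**2 = -3 + V**3)
K(j) = 2*j/(-3 + j + j**3) (K(j) = (j + j)/(j + (-3 + j**3)) = (2*j)/(-3 + j + j**3) = 2*j/(-3 + j + j**3))
(K(d) - 1*84)**2 = (2*(-4)/(-3 - 4 + (-4)**3) - 1*84)**2 = (2*(-4)/(-3 - 4 - 64) - 84)**2 = (2*(-4)/(-71) - 84)**2 = (2*(-4)*(-1/71) - 84)**2 = (8/71 - 84)**2 = (-5956/71)**2 = 35473936/5041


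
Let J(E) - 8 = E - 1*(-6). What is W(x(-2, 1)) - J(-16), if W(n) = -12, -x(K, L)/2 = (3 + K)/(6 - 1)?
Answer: -10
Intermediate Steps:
J(E) = 14 + E (J(E) = 8 + (E - 1*(-6)) = 8 + (E + 6) = 8 + (6 + E) = 14 + E)
x(K, L) = -6/5 - 2*K/5 (x(K, L) = -2*(3 + K)/(6 - 1) = -2*(3 + K)/5 = -2*(⅗ + K/5) = -6/5 - 2*K/5)
W(x(-2, 1)) - J(-16) = -12 - (14 - 16) = -12 - 1*(-2) = -12 + 2 = -10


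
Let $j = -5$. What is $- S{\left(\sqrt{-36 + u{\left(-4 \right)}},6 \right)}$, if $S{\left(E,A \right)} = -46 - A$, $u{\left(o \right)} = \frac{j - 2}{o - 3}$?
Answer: $52$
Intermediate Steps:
$u{\left(o \right)} = - \frac{7}{-3 + o}$ ($u{\left(o \right)} = \frac{-5 - 2}{o - 3} = - \frac{7}{-3 + o}$)
$- S{\left(\sqrt{-36 + u{\left(-4 \right)}},6 \right)} = - (-46 - 6) = \left(-1\right) \left(-52\right) = 52$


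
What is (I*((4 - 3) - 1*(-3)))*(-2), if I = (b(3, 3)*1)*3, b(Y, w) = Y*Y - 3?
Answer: -144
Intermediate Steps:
b(Y, w) = -3 + Y² (b(Y, w) = Y² - 3 = -3 + Y²)
I = 18 (I = ((-3 + 3²)*1)*3 = ((-3 + 9)*1)*3 = (6*1)*3 = 6*3 = 18)
(I*((4 - 3) - 1*(-3)))*(-2) = (18*((4 - 3) - 1*(-3)))*(-2) = (18*(1 + 3))*(-2) = (18*4)*(-2) = 72*(-2) = -144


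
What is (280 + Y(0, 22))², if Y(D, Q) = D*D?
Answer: 78400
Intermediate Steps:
Y(D, Q) = D²
(280 + Y(0, 22))² = (280 + 0²)² = (280 + 0)² = 280² = 78400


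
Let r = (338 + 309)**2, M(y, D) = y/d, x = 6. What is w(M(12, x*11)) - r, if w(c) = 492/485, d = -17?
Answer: -203024873/485 ≈ -4.1861e+5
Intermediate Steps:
M(y, D) = -y/17 (M(y, D) = y/(-17) = y*(-1/17) = -y/17)
r = 418609 (r = 647**2 = 418609)
w(c) = 492/485 (w(c) = 492*(1/485) = 492/485)
w(M(12, x*11)) - r = 492/485 - 1*418609 = 492/485 - 418609 = -203024873/485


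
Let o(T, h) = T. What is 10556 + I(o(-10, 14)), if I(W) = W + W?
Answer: 10536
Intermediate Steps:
I(W) = 2*W
10556 + I(o(-10, 14)) = 10556 + 2*(-10) = 10556 - 20 = 10536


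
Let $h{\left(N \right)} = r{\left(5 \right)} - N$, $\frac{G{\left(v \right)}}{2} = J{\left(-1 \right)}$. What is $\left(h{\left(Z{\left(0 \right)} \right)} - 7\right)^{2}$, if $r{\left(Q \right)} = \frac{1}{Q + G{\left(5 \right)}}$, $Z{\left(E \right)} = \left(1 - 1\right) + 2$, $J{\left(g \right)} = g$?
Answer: $\frac{676}{9} \approx 75.111$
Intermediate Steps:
$G{\left(v \right)} = -2$ ($G{\left(v \right)} = 2 \left(-1\right) = -2$)
$Z{\left(E \right)} = 2$ ($Z{\left(E \right)} = 0 + 2 = 2$)
$r{\left(Q \right)} = \frac{1}{-2 + Q}$ ($r{\left(Q \right)} = \frac{1}{Q - 2} = \frac{1}{-2 + Q}$)
$h{\left(N \right)} = \frac{1}{3} - N$ ($h{\left(N \right)} = \frac{1}{-2 + 5} - N = \frac{1}{3} - N$)
$\left(h{\left(Z{\left(0 \right)} \right)} - 7\right)^{2} = \left(\left(\frac{1}{3} - 2\right) - 7\right)^{2} = \left(- \frac{5}{3} - 7\right)^{2} = \left(- \frac{26}{3}\right)^{2} = \frac{676}{9}$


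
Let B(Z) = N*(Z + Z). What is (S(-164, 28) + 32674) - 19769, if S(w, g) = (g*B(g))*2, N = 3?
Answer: 22313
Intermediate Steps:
B(Z) = 6*Z (B(Z) = 3*(Z + Z) = 3*(2*Z) = 6*Z)
S(w, g) = 12*g**2 (S(w, g) = (g*(6*g))*2 = (6*g**2)*2 = 12*g**2)
(S(-164, 28) + 32674) - 19769 = (12*28**2 + 32674) - 19769 = (12*784 + 32674) - 19769 = (9408 + 32674) - 19769 = 42082 - 19769 = 22313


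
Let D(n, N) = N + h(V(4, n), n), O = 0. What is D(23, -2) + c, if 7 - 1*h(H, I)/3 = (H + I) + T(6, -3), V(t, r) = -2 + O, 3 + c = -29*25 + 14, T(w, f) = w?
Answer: -776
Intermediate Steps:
c = -714 (c = -3 + (-29*25 + 14) = -3 + (-725 + 14) = -3 - 711 = -714)
V(t, r) = -2 (V(t, r) = -2 + 0 = -2)
h(H, I) = 3 - 3*H - 3*I (h(H, I) = 21 - 3*((H + I) + 6) = 21 - 3*(6 + H + I) = 21 + (-18 - 3*H - 3*I) = 3 - 3*H - 3*I)
D(n, N) = 9 + N - 3*n (D(n, N) = N + (3 - 3*(-2) - 3*n) = N + (3 + 6 - 3*n) = N + (9 - 3*n) = 9 + N - 3*n)
D(23, -2) + c = (9 - 2 - 3*23) - 714 = (9 - 2 - 69) - 714 = -62 - 714 = -776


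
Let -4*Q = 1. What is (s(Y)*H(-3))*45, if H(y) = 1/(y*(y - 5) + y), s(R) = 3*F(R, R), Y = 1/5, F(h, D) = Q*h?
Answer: -9/28 ≈ -0.32143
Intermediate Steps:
Q = -¼ (Q = -¼*1 = -¼ ≈ -0.25000)
F(h, D) = -h/4
Y = ⅕ ≈ 0.20000
s(R) = -3*R/4 (s(R) = 3*(-R/4) = -3*R/4)
H(y) = 1/(y + y*(-5 + y)) (H(y) = 1/(y*(-5 + y) + y) = 1/(y + y*(-5 + y)))
(s(Y)*H(-3))*45 = ((-¾*⅕)*(1/((-3)*(-4 - 3))))*45 = -(-1)/(20*(-7))*45 = -(-1)*(-1)/(20*7)*45 = -3/20*1/21*45 = -1/140*45 = -9/28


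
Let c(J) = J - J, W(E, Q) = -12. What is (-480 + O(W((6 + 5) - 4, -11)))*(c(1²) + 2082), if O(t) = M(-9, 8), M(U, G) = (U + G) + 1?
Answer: -999360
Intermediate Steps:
M(U, G) = 1 + G + U (M(U, G) = (G + U) + 1 = 1 + G + U)
O(t) = 0 (O(t) = 1 + 8 - 9 = 0)
c(J) = 0
(-480 + O(W((6 + 5) - 4, -11)))*(c(1²) + 2082) = (-480 + 0)*(0 + 2082) = -480*2082 = -999360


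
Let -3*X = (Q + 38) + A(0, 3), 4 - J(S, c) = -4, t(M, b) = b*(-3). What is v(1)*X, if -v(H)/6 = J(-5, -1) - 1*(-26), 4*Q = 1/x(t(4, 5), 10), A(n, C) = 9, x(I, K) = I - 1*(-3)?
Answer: 38335/12 ≈ 3194.6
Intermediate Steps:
t(M, b) = -3*b
x(I, K) = 3 + I (x(I, K) = I + 3 = 3 + I)
J(S, c) = 8 (J(S, c) = 4 - 1*(-4) = 4 + 4 = 8)
Q = -1/48 (Q = 1/(4*(3 - 3*5)) = 1/(4*(3 - 15)) = (¼)/(-12) = (¼)*(-1/12) = -1/48 ≈ -0.020833)
v(H) = -204 (v(H) = -6*(8 - 1*(-26)) = -6*(8 + 26) = -6*34 = -204)
X = -2255/144 (X = -((-1/48 + 38) + 9)/3 = -(1823/48 + 9)/3 = -⅓*2255/48 = -2255/144 ≈ -15.660)
v(1)*X = -204*(-2255/144) = 38335/12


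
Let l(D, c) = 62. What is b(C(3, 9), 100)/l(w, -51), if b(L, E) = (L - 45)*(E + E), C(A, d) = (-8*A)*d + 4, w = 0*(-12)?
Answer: -25700/31 ≈ -829.03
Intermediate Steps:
w = 0
C(A, d) = 4 - 8*A*d (C(A, d) = -8*A*d + 4 = 4 - 8*A*d)
b(L, E) = 2*E*(-45 + L) (b(L, E) = (-45 + L)*(2*E) = 2*E*(-45 + L))
b(C(3, 9), 100)/l(w, -51) = (2*100*(-45 + (4 - 8*3*9)))/62 = (2*100*(-45 + (4 - 216)))*(1/62) = (2*100*(-45 - 212))*(1/62) = (2*100*(-257))*(1/62) = -51400*1/62 = -25700/31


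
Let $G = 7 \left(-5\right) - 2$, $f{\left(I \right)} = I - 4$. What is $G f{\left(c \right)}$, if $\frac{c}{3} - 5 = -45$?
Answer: $4588$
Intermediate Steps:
$c = -120$ ($c = 15 + 3 \left(-45\right) = 15 - 135 = -120$)
$f{\left(I \right)} = -4 + I$
$G = -37$ ($G = -35 - 2 = -37$)
$G f{\left(c \right)} = - 37 \left(-4 - 120\right) = \left(-37\right) \left(-124\right) = 4588$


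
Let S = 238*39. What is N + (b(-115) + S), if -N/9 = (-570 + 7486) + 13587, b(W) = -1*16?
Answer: -175261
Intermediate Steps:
S = 9282
b(W) = -16
N = -184527 (N = -9*((-570 + 7486) + 13587) = -9*(6916 + 13587) = -9*20503 = -184527)
N + (b(-115) + S) = -184527 + (-16 + 9282) = -184527 + 9266 = -175261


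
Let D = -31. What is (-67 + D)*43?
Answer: -4214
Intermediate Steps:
(-67 + D)*43 = (-67 - 31)*43 = -98*43 = -4214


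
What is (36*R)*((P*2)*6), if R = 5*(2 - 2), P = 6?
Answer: 0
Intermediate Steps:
R = 0 (R = 5*0 = 0)
(36*R)*((P*2)*6) = (36*0)*((6*2)*6) = 0*(12*6) = 0*72 = 0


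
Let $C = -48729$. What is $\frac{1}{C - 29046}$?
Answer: $- \frac{1}{77775} \approx -1.2858 \cdot 10^{-5}$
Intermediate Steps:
$\frac{1}{C - 29046} = \frac{1}{-48729 - 29046} = \frac{1}{-77775} = - \frac{1}{77775}$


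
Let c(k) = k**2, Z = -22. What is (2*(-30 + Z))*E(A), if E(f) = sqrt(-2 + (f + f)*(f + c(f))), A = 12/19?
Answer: -104*I*sqrt(91010)/361 ≈ -86.91*I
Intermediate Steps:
A = 12/19 (A = 12*(1/19) = 12/19 ≈ 0.63158)
E(f) = sqrt(-2 + 2*f*(f + f**2)) (E(f) = sqrt(-2 + (f + f)*(f + f**2)) = sqrt(-2 + (2*f)*(f + f**2)) = sqrt(-2 + 2*f*(f + f**2)))
(2*(-30 + Z))*E(A) = (2*(-30 - 22))*sqrt(-2 + 2*(12/19)**2 + 2*(12/19)**3) = (2*(-52))*sqrt(-2 + 2*(144/361) + 2*(1728/6859)) = -104*sqrt(-2 + 288/361 + 3456/6859) = -104*I*sqrt(91010)/361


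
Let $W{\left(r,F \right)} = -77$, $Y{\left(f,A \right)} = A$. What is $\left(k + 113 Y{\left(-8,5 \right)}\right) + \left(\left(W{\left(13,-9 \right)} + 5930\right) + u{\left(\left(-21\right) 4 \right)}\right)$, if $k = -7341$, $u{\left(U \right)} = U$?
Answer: $-1007$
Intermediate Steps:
$\left(k + 113 Y{\left(-8,5 \right)}\right) + \left(\left(W{\left(13,-9 \right)} + 5930\right) + u{\left(\left(-21\right) 4 \right)}\right) = \left(-7341 + 113 \cdot 5\right) + \left(\left(-77 + 5930\right) - 84\right) = \left(-7341 + 565\right) + \left(5853 - 84\right) = -6776 + 5769 = -1007$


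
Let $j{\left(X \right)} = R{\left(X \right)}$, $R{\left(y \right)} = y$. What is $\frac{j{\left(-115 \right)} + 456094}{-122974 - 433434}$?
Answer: $- \frac{455979}{556408} \approx -0.8195$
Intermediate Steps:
$j{\left(X \right)} = X$
$\frac{j{\left(-115 \right)} + 456094}{-122974 - 433434} = \frac{-115 + 456094}{-122974 - 433434} = \frac{455979}{-556408} = 455979 \left(- \frac{1}{556408}\right) = - \frac{455979}{556408}$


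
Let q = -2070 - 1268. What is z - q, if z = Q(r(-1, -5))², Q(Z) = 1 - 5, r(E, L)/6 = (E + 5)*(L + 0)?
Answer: 3354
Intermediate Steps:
r(E, L) = 6*L*(5 + E) (r(E, L) = 6*((E + 5)*(L + 0)) = 6*((5 + E)*L) = 6*(L*(5 + E)) = 6*L*(5 + E))
Q(Z) = -4
q = -3338
z = 16 (z = (-4)² = 16)
z - q = 16 - 1*(-3338) = 16 + 3338 = 3354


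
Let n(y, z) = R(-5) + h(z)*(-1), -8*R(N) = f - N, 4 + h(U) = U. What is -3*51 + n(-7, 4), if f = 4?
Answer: -1233/8 ≈ -154.13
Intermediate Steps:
h(U) = -4 + U
R(N) = -½ + N/8 (R(N) = -(4 - N)/8 = -½ + N/8)
n(y, z) = 23/8 - z (n(y, z) = (-½ + (⅛)*(-5)) + (-4 + z)*(-1) = (-½ - 5/8) + (4 - z) = -9/8 + (4 - z) = 23/8 - z)
-3*51 + n(-7, 4) = -3*51 + (23/8 - 1*4) = -153 + (23/8 - 4) = -153 - 9/8 = -1233/8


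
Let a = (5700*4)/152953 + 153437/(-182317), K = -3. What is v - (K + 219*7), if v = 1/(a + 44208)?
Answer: -1886125793097762809/1232761974499147 ≈ -1530.0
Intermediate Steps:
a = -19311821861/27885932101 (a = 22800*(1/152953) + 153437*(-1/182317) = 22800/152953 - 153437/182317 = -19311821861/27885932101 ≈ -0.69253)
v = 27885932101/1232761974499147 (v = 1/(-19311821861/27885932101 + 44208) = 1/(1232761974499147/27885932101) = 27885932101/1232761974499147 ≈ 2.2621e-5)
v - (K + 219*7) = 27885932101/1232761974499147 - (-3 + 219*7) = 27885932101/1232761974499147 - (-3 + 1533) = 27885932101/1232761974499147 - 1*1530 = 27885932101/1232761974499147 - 1530 = -1886125793097762809/1232761974499147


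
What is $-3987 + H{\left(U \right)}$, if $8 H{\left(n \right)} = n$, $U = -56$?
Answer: $-3994$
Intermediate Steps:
$H{\left(n \right)} = \frac{n}{8}$
$-3987 + H{\left(U \right)} = -3987 + \frac{1}{8} \left(-56\right) = -3987 - 7 = -3994$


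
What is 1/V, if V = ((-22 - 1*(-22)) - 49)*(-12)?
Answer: 1/588 ≈ 0.0017007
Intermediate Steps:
V = 588 (V = ((-22 + 22) - 49)*(-12) = (0 - 49)*(-12) = -49*(-12) = 588)
1/V = 1/588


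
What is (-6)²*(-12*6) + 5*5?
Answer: -2567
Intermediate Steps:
(-6)²*(-12*6) + 5*5 = 36*(-72) + 25 = -2592 + 25 = -2567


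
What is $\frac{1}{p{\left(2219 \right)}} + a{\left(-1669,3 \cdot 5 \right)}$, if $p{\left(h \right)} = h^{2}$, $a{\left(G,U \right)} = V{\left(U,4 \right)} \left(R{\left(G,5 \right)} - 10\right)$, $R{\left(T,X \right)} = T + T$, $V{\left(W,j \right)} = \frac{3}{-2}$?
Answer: $\frac{24728132143}{4923961} \approx 5022.0$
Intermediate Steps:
$V{\left(W,j \right)} = - \frac{3}{2}$ ($V{\left(W,j \right)} = 3 \left(- \frac{1}{2}\right) = - \frac{3}{2}$)
$R{\left(T,X \right)} = 2 T$
$a{\left(G,U \right)} = 15 - 3 G$ ($a{\left(G,U \right)} = - \frac{3 \left(2 G - 10\right)}{2} = - \frac{3 \left(-10 + 2 G\right)}{2} = 15 - 3 G$)
$\frac{1}{p{\left(2219 \right)}} + a{\left(-1669,3 \cdot 5 \right)} = \frac{1}{2219^{2}} + \left(15 - -5007\right) = \frac{1}{4923961} + \left(15 + 5007\right) = \frac{1}{4923961} + 5022 = \frac{24728132143}{4923961}$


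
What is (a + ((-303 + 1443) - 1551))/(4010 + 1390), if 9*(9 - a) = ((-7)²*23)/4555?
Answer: -16481117/221373000 ≈ -0.074450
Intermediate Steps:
a = 367828/40995 (a = 9 - (-7)²*23/(9*4555) = 9 - 49*23/(9*4555) = 9 - 1127/(9*4555) = 9 - ⅑*1127/4555 = 9 - 1127/40995 = 367828/40995 ≈ 8.9725)
(a + ((-303 + 1443) - 1551))/(4010 + 1390) = (367828/40995 + ((-303 + 1443) - 1551))/(4010 + 1390) = (367828/40995 + (1140 - 1551))/5400 = (367828/40995 - 411)*(1/5400) = -16481117/40995*1/5400 = -16481117/221373000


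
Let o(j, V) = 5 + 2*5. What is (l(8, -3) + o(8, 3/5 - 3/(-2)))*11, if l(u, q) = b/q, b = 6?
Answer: 143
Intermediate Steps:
l(u, q) = 6/q
o(j, V) = 15 (o(j, V) = 5 + 10 = 15)
(l(8, -3) + o(8, 3/5 - 3/(-2)))*11 = (6/(-3) + 15)*11 = (6*(-⅓) + 15)*11 = (-2 + 15)*11 = 13*11 = 143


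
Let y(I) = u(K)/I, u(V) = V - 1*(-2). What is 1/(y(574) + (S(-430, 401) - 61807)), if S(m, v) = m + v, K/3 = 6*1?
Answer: -287/17746922 ≈ -1.6172e-5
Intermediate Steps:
K = 18 (K = 3*(6*1) = 3*6 = 18)
u(V) = 2 + V (u(V) = V + 2 = 2 + V)
y(I) = 20/I (y(I) = (2 + 18)/I = 20/I)
1/(y(574) + (S(-430, 401) - 61807)) = 1/(20/574 + ((-430 + 401) - 61807)) = 1/(20*(1/574) + (-29 - 61807)) = 1/(10/287 - 61836) = 1/(-17746922/287) = -287/17746922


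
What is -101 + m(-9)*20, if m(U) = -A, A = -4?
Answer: -21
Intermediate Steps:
m(U) = 4 (m(U) = -1*(-4) = 4)
-101 + m(-9)*20 = -101 + 4*20 = -101 + 80 = -21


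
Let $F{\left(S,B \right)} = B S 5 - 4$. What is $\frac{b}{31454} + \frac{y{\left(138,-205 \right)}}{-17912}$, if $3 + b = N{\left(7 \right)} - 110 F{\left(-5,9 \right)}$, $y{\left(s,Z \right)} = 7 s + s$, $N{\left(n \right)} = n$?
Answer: $\frac{26034357}{35212753} \approx 0.73934$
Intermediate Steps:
$F{\left(S,B \right)} = -4 + 5 B S$ ($F{\left(S,B \right)} = 5 B S - 4 = -4 + 5 B S$)
$y{\left(s,Z \right)} = 8 s$
$b = 25194$ ($b = -3 - \left(-7 + 110 \left(-4 + 5 \cdot 9 \left(-5\right)\right)\right) = -3 - \left(-7 + 110 \left(-4 - 225\right)\right) = -3 + \left(7 - -25190\right) = -3 + \left(7 + 25190\right) = -3 + 25197 = 25194$)
$\frac{b}{31454} + \frac{y{\left(138,-205 \right)}}{-17912} = \frac{25194}{31454} + \frac{8 \cdot 138}{-17912} = 25194 \cdot \frac{1}{31454} + 1104 \left(- \frac{1}{17912}\right) = \frac{12597}{15727} - \frac{138}{2239} = \frac{26034357}{35212753}$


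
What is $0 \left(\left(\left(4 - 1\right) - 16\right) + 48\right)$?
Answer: $0$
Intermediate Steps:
$0 \left(\left(\left(4 - 1\right) - 16\right) + 48\right) = 0 \left(\left(3 - 16\right) + 48\right) = 0 \left(-13 + 48\right) = 0 \cdot 35 = 0$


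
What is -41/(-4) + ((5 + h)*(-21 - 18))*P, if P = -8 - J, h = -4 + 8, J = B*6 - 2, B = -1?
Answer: 41/4 ≈ 10.250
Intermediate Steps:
J = -8 (J = -1*6 - 2 = -6 - 2 = -8)
h = 4
P = 0 (P = -8 - 1*(-8) = -8 + 8 = 0)
-41/(-4) + ((5 + h)*(-21 - 18))*P = -41/(-4) + ((5 + 4)*(-21 - 18))*0 = -41*(-¼) + (9*(-39))*0 = 41/4 - 351*0 = 41/4 + 0 = 41/4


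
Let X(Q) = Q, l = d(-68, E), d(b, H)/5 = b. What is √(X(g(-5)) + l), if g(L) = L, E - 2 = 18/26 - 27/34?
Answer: I*√345 ≈ 18.574*I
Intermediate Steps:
E = 839/442 (E = 2 + (18/26 - 27/34) = 2 + (18*(1/26) - 27*1/34) = 2 + (9/13 - 27/34) = 2 - 45/442 = 839/442 ≈ 1.8982)
d(b, H) = 5*b
l = -340 (l = 5*(-68) = -340)
√(X(g(-5)) + l) = √(-5 - 340) = √(-345) = I*√345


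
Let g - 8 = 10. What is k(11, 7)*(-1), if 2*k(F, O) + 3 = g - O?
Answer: -4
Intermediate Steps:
g = 18 (g = 8 + 10 = 18)
k(F, O) = 15/2 - O/2 (k(F, O) = -3/2 + (18 - O)/2 = -3/2 + (9 - O/2) = 15/2 - O/2)
k(11, 7)*(-1) = (15/2 - 1/2*7)*(-1) = (15/2 - 7/2)*(-1) = 4*(-1) = -4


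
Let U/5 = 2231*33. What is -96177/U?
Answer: -32059/122705 ≈ -0.26127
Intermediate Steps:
U = 368115 (U = 5*(2231*33) = 5*73623 = 368115)
-96177/U = -96177/368115 = -96177*1/368115 = -32059/122705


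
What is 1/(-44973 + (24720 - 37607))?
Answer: -1/57860 ≈ -1.7283e-5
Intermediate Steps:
1/(-44973 + (24720 - 37607)) = 1/(-44973 - 12887) = 1/(-57860) = -1/57860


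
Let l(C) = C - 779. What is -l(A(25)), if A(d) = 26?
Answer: 753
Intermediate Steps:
l(C) = -779 + C
-l(A(25)) = -(-779 + 26) = -1*(-753) = 753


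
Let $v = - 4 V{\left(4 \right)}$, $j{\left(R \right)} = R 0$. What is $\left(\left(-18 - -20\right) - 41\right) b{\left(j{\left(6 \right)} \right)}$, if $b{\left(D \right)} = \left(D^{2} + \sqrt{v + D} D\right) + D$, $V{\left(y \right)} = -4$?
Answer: $0$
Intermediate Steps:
$j{\left(R \right)} = 0$
$v = 16$ ($v = \left(-4\right) \left(-4\right) = 16$)
$b{\left(D \right)} = D + D^{2} + D \sqrt{16 + D}$ ($b{\left(D \right)} = \left(D^{2} + \sqrt{16 + D} D\right) + D = \left(D^{2} + D \sqrt{16 + D}\right) + D = D + D^{2} + D \sqrt{16 + D}$)
$\left(\left(-18 - -20\right) - 41\right) b{\left(j{\left(6 \right)} \right)} = \left(\left(-18 - -20\right) - 41\right) 0 \left(1 + 0 + \sqrt{16 + 0}\right) = \left(\left(-18 + 20\right) - 41\right) 0 \left(1 + 0 + \sqrt{16}\right) = \left(2 - 41\right) 0 \left(1 + 0 + 4\right) = - 39 \cdot 0 \cdot 5 = \left(-39\right) 0 = 0$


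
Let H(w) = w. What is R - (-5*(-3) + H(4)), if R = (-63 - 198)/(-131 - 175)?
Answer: -617/34 ≈ -18.147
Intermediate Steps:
R = 29/34 (R = -261/(-306) = -261*(-1/306) = 29/34 ≈ 0.85294)
R - (-5*(-3) + H(4)) = 29/34 - (-5*(-3) + 4) = 29/34 - (15 + 4) = 29/34 - 1*19 = 29/34 - 19 = -617/34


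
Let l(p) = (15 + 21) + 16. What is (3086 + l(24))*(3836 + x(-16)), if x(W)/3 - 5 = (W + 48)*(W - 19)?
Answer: 1540758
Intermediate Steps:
l(p) = 52 (l(p) = 36 + 16 = 52)
x(W) = 15 + 3*(-19 + W)*(48 + W) (x(W) = 15 + 3*((W + 48)*(W - 19)) = 15 + 3*((48 + W)*(-19 + W)) = 15 + 3*((-19 + W)*(48 + W)) = 15 + 3*(-19 + W)*(48 + W))
(3086 + l(24))*(3836 + x(-16)) = (3086 + 52)*(3836 + (-2721 + 3*(-16)² + 87*(-16))) = 3138*(3836 + (-2721 + 3*256 - 1392)) = 3138*(3836 + (-2721 + 768 - 1392)) = 3138*(3836 - 3345) = 3138*491 = 1540758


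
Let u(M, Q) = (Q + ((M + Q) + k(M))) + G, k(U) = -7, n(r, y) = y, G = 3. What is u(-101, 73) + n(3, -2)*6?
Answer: 29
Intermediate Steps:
u(M, Q) = -4 + M + 2*Q (u(M, Q) = (Q + ((M + Q) - 7)) + 3 = (Q + (-7 + M + Q)) + 3 = (-7 + M + 2*Q) + 3 = -4 + M + 2*Q)
u(-101, 73) + n(3, -2)*6 = (-4 - 101 + 2*73) - 2*6 = (-4 - 101 + 146) - 12 = 41 - 12 = 29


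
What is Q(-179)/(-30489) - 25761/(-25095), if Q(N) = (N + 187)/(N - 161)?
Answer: 4450757077/4335688245 ≈ 1.0265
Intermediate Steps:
Q(N) = (187 + N)/(-161 + N)
Q(-179)/(-30489) - 25761/(-25095) = ((187 - 179)/(-161 - 179))/(-30489) - 25761/(-25095) = (8/(-340))*(-1/30489) - 25761*(-1/25095) = -1/340*8*(-1/30489) + 8587/8365 = -2/85*(-1/30489) + 8587/8365 = 2/2591565 + 8587/8365 = 4450757077/4335688245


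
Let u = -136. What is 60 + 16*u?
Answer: -2116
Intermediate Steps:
60 + 16*u = 60 + 16*(-136) = 60 - 2176 = -2116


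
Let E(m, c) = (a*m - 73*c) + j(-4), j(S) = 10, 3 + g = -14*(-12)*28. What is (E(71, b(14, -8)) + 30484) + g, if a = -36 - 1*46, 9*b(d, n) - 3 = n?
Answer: 264722/9 ≈ 29414.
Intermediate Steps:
b(d, n) = ⅓ + n/9
a = -82 (a = -36 - 46 = -82)
g = 4701 (g = -3 - 14*(-12)*28 = -3 + 168*28 = -3 + 4704 = 4701)
E(m, c) = 10 - 82*m - 73*c (E(m, c) = (-82*m - 73*c) + 10 = 10 - 82*m - 73*c)
(E(71, b(14, -8)) + 30484) + g = ((10 - 82*71 - 73*(⅓ + (⅑)*(-8))) + 30484) + 4701 = ((10 - 5822 - 73*(⅓ - 8/9)) + 30484) + 4701 = ((10 - 5822 - 73*(-5/9)) + 30484) + 4701 = ((10 - 5822 + 365/9) + 30484) + 4701 = (-51943/9 + 30484) + 4701 = 222413/9 + 4701 = 264722/9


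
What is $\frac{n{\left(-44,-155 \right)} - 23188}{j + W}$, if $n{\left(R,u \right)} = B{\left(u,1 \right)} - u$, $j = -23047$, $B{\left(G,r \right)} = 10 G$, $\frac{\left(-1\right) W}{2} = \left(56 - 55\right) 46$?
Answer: $\frac{24583}{23139} \approx 1.0624$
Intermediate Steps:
$W = -92$ ($W = - 2 \left(56 - 55\right) 46 = - 2 \cdot 1 \cdot 46 = \left(-2\right) 46 = -92$)
$n{\left(R,u \right)} = 9 u$ ($n{\left(R,u \right)} = 10 u - u = 9 u$)
$\frac{n{\left(-44,-155 \right)} - 23188}{j + W} = \frac{9 \left(-155\right) - 23188}{-23047 - 92} = \frac{-1395 - 23188}{-23139} = \left(-24583\right) \left(- \frac{1}{23139}\right) = \frac{24583}{23139}$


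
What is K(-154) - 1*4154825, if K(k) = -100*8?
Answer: -4155625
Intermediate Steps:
K(k) = -800
K(-154) - 1*4154825 = -800 - 1*4154825 = -800 - 4154825 = -4155625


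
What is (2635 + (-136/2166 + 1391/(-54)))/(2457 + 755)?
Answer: 50863315/62614728 ≈ 0.81232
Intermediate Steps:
(2635 + (-136/2166 + 1391/(-54)))/(2457 + 755) = (2635 + (-136*1/2166 + 1391*(-1/54)))/3212 = (2635 + (-68/1083 - 1391/54))*(1/3212) = (2635 - 503375/19494)*(1/3212) = (50863315/19494)*(1/3212) = 50863315/62614728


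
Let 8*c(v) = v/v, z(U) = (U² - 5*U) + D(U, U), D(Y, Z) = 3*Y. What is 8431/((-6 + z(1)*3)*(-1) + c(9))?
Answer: 67448/73 ≈ 923.95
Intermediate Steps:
z(U) = U² - 2*U (z(U) = (U² - 5*U) + 3*U = U² - 2*U)
c(v) = ⅛ (c(v) = (v/v)/8 = (⅛)*1 = ⅛)
8431/((-6 + z(1)*3)*(-1) + c(9)) = 8431/((-6 + (1*(-2 + 1))*3)*(-1) + ⅛) = 8431/((-6 + (1*(-1))*3)*(-1) + ⅛) = 8431/((-6 - 1*3)*(-1) + ⅛) = 8431/((-6 - 3)*(-1) + ⅛) = 8431/(-9*(-1) + ⅛) = 8431/(9 + ⅛) = 8431/(73/8) = 8431*(8/73) = 67448/73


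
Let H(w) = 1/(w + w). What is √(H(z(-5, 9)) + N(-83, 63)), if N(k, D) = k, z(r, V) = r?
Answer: I*√8310/10 ≈ 9.1159*I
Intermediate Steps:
H(w) = 1/(2*w)
√(H(z(-5, 9)) + N(-83, 63)) = √((½)/(-5) - 83) = √((½)*(-⅕) - 83) = √(-⅒ - 83) = √(-831/10) = I*√8310/10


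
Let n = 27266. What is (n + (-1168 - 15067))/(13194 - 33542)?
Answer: -11031/20348 ≈ -0.54212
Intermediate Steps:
(n + (-1168 - 15067))/(13194 - 33542) = (27266 + (-1168 - 15067))/(13194 - 33542) = (27266 - 16235)/(-20348) = 11031*(-1/20348) = -11031/20348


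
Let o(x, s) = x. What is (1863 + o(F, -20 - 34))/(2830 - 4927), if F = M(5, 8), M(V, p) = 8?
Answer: -1871/2097 ≈ -0.89223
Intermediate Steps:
F = 8
(1863 + o(F, -20 - 34))/(2830 - 4927) = (1863 + 8)/(2830 - 4927) = 1871/(-2097) = 1871*(-1/2097) = -1871/2097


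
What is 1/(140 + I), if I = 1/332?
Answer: 332/46481 ≈ 0.0071427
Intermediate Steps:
I = 1/332 ≈ 0.0030120
1/(140 + I) = 1/(140 + 1/332) = 1/(46481/332) = 332/46481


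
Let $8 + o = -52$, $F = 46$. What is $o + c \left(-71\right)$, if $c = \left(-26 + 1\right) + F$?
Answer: $-1551$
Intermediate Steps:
$o = -60$ ($o = -8 - 52 = -60$)
$c = 21$ ($c = \left(-26 + 1\right) + 46 = -25 + 46 = 21$)
$o + c \left(-71\right) = -60 + 21 \left(-71\right) = -60 - 1491 = -1551$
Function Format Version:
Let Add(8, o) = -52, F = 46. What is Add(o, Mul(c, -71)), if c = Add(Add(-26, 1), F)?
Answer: -1551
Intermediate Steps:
o = -60 (o = Add(-8, -52) = -60)
c = 21 (c = Add(Add(-26, 1), 46) = Add(-25, 46) = 21)
Add(o, Mul(c, -71)) = Add(-60, Mul(21, -71)) = Add(-60, -1491) = -1551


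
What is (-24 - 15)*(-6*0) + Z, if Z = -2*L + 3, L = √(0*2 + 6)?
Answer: 3 - 2*√6 ≈ -1.8990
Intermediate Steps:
L = √6 (L = √(0 + 6) = √6 ≈ 2.4495)
Z = 3 - 2*√6 (Z = -2*√6 + 3 = 3 - 2*√6 ≈ -1.8990)
(-24 - 15)*(-6*0) + Z = (-24 - 15)*(-6*0) + (3 - 2*√6) = -39*0 + (3 - 2*√6) = 0 + (3 - 2*√6) = 3 - 2*√6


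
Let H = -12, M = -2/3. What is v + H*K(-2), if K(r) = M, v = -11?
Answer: -3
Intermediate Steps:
M = -⅔ (M = -2*⅓ = -⅔ ≈ -0.66667)
K(r) = -⅔
v + H*K(-2) = -11 - 12*(-⅔) = -11 + 8 = -3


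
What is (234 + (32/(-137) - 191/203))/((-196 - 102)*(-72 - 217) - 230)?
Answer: 6475111/2388742412 ≈ 0.0027107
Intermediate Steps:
(234 + (32/(-137) - 191/203))/((-196 - 102)*(-72 - 217) - 230) = (234 + (32*(-1/137) - 191*1/203))/(-298*(-289) - 230) = (234 + (-32/137 - 191/203))/(86122 - 230) = (234 - 32663/27811)/85892 = (6475111/27811)*(1/85892) = 6475111/2388742412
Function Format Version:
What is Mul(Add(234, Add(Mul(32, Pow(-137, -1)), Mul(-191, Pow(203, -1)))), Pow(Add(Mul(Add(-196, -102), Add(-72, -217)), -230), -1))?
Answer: Rational(6475111, 2388742412) ≈ 0.0027107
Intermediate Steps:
Mul(Add(234, Add(Mul(32, Pow(-137, -1)), Mul(-191, Pow(203, -1)))), Pow(Add(Mul(Add(-196, -102), Add(-72, -217)), -230), -1)) = Mul(Add(234, Add(Mul(32, Rational(-1, 137)), Mul(-191, Rational(1, 203)))), Pow(Add(Mul(-298, -289), -230), -1)) = Mul(Add(234, Add(Rational(-32, 137), Rational(-191, 203))), Pow(Add(86122, -230), -1)) = Mul(Add(234, Rational(-32663, 27811)), Pow(85892, -1)) = Mul(Rational(6475111, 27811), Rational(1, 85892)) = Rational(6475111, 2388742412)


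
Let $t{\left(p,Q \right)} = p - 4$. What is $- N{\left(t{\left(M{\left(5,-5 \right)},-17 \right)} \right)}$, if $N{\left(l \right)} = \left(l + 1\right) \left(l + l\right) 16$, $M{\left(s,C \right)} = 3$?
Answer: $0$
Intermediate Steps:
$t{\left(p,Q \right)} = -4 + p$ ($t{\left(p,Q \right)} = p - 4 = -4 + p$)
$N{\left(l \right)} = 32 l \left(1 + l\right)$ ($N{\left(l \right)} = \left(1 + l\right) 2 l 16 = 2 l \left(1 + l\right) 16 = 32 l \left(1 + l\right)$)
$- N{\left(t{\left(M{\left(5,-5 \right)},-17 \right)} \right)} = - 32 \left(-4 + 3\right) \left(1 + \left(-4 + 3\right)\right) = - 32 \left(-1\right) \left(1 - 1\right) = - 32 \left(-1\right) 0 = \left(-1\right) 0 = 0$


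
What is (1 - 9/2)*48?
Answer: -168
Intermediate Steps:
(1 - 9/2)*48 = -7/2*48 = -168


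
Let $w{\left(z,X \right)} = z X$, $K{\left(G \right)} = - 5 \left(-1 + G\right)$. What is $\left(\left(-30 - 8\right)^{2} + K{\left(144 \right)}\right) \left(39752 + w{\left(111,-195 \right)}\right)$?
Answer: $13200003$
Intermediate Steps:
$K{\left(G \right)} = 5 - 5 G$
$w{\left(z,X \right)} = X z$
$\left(\left(-30 - 8\right)^{2} + K{\left(144 \right)}\right) \left(39752 + w{\left(111,-195 \right)}\right) = \left(\left(-30 - 8\right)^{2} + \left(5 - 720\right)\right) \left(39752 - 21645\right) = \left(\left(-38\right)^{2} + \left(5 - 720\right)\right) \left(39752 - 21645\right) = \left(1444 - 715\right) 18107 = 729 \cdot 18107 = 13200003$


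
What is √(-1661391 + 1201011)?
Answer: 2*I*√115095 ≈ 678.51*I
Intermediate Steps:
√(-1661391 + 1201011) = √(-460380) = 2*I*√115095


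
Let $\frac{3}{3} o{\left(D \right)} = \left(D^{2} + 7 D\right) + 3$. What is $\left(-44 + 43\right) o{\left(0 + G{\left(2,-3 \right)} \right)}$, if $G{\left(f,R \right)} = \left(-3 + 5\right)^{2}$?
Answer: $-47$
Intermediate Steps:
$G{\left(f,R \right)} = 4$ ($G{\left(f,R \right)} = 2^{2} = 4$)
$o{\left(D \right)} = 3 + D^{2} + 7 D$ ($o{\left(D \right)} = \left(D^{2} + 7 D\right) + 3 = 3 + D^{2} + 7 D$)
$\left(-44 + 43\right) o{\left(0 + G{\left(2,-3 \right)} \right)} = \left(-44 + 43\right) \left(3 + \left(0 + 4\right)^{2} + 7 \left(0 + 4\right)\right) = - (3 + 4^{2} + 7 \cdot 4) = - (3 + 16 + 28) = \left(-1\right) 47 = -47$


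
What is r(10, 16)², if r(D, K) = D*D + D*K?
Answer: 67600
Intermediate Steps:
r(D, K) = D² + D*K
r(10, 16)² = (10*(10 + 16))² = (10*26)² = 260² = 67600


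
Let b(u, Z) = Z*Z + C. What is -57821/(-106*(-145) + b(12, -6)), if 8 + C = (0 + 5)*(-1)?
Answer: -57821/15393 ≈ -3.7563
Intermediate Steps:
C = -13 (C = -8 + (0 + 5)*(-1) = -8 + 5*(-1) = -8 - 5 = -13)
b(u, Z) = -13 + Z**2 (b(u, Z) = Z*Z - 13 = Z**2 - 13 = -13 + Z**2)
-57821/(-106*(-145) + b(12, -6)) = -57821/(-106*(-145) + (-13 + (-6)**2)) = -57821/(15370 + (-13 + 36)) = -57821/(15370 + 23) = -57821/15393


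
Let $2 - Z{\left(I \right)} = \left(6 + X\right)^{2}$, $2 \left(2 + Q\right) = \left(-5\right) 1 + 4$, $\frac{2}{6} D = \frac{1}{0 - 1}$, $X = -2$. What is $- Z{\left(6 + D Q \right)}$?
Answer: $14$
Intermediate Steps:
$D = -3$ ($D = \frac{3}{0 - 1} = \frac{3}{-1} = 3 \left(-1\right) = -3$)
$Q = - \frac{5}{2}$ ($Q = -2 + \frac{\left(-5\right) 1 + 4}{2} = -2 + \frac{-5 + 4}{2} = -2 + \frac{1}{2} \left(-1\right) = -2 - \frac{1}{2} = - \frac{5}{2} \approx -2.5$)
$Z{\left(I \right)} = -14$ ($Z{\left(I \right)} = 2 - \left(6 - 2\right)^{2} = 2 - 4^{2} = 2 - 16 = -14$)
$- Z{\left(6 + D Q \right)} = \left(-1\right) \left(-14\right) = 14$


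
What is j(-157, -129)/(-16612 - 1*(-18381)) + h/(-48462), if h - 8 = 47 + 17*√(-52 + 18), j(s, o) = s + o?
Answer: -13957427/85729278 - 17*I*√34/48462 ≈ -0.16281 - 0.0020454*I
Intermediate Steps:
j(s, o) = o + s
h = 55 + 17*I*√34 (h = 8 + (47 + 17*√(-52 + 18)) = 8 + (47 + 17*√(-34)) = 8 + (47 + 17*(I*√34)) = 8 + (47 + 17*I*√34) = 55 + 17*I*√34 ≈ 55.0 + 99.126*I)
j(-157, -129)/(-16612 - 1*(-18381)) + h/(-48462) = (-129 - 157)/(-16612 - 1*(-18381)) + (55 + 17*I*√34)/(-48462) = -286/(-16612 + 18381) + (55 + 17*I*√34)*(-1/48462) = -286/1769 + (-55/48462 - 17*I*√34/48462) = -13957427/85729278 - 17*I*√34/48462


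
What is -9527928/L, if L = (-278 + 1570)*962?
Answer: -1190991/155363 ≈ -7.6659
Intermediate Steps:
L = 1242904 (L = 1292*962 = 1242904)
-9527928/L = -9527928/1242904 = -1*1190991/155363 = -1190991/155363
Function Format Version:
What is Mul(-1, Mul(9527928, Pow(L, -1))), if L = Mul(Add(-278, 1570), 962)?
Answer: Rational(-1190991, 155363) ≈ -7.6659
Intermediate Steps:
L = 1242904 (L = Mul(1292, 962) = 1242904)
Mul(-1, Mul(9527928, Pow(L, -1))) = Mul(-1, Mul(9527928, Pow(1242904, -1))) = Mul(-1, Mul(9527928, Rational(1, 1242904))) = Mul(-1, Rational(1190991, 155363)) = Rational(-1190991, 155363)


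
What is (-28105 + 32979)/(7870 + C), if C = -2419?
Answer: 4874/5451 ≈ 0.89415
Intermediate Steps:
(-28105 + 32979)/(7870 + C) = (-28105 + 32979)/(7870 - 2419) = 4874/5451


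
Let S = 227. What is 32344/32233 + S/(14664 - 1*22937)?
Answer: 260265021/266663609 ≈ 0.97600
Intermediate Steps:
32344/32233 + S/(14664 - 1*22937) = 32344/32233 + 227/(14664 - 1*22937) = 32344*(1/32233) + 227/(14664 - 22937) = 32344/32233 + 227/(-8273) = 32344/32233 + 227*(-1/8273) = 32344/32233 - 227/8273 = 260265021/266663609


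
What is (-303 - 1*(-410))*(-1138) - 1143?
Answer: -122909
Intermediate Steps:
(-303 - 1*(-410))*(-1138) - 1143 = (-303 + 410)*(-1138) - 1143 = 107*(-1138) - 1143 = -121766 - 1143 = -122909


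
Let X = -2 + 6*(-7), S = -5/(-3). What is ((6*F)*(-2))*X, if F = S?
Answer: 880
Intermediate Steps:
S = 5/3 (S = -5*(-1/3) = 5/3 ≈ 1.6667)
F = 5/3 ≈ 1.6667
X = -44 (X = -2 - 42 = -44)
((6*F)*(-2))*X = ((6*(5/3))*(-2))*(-44) = (10*(-2))*(-44) = -20*(-44) = 880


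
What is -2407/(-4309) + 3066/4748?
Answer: 12319915/10229566 ≈ 1.2043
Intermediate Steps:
-2407/(-4309) + 3066/4748 = -2407*(-1/4309) + 3066*(1/4748) = 2407/4309 + 1533/2374 = 12319915/10229566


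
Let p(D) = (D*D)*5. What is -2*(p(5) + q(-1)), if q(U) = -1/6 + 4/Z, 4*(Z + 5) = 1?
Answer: -14135/57 ≈ -247.98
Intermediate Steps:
Z = -19/4 (Z = -5 + (1/4)*1 = -5 + 1/4 = -19/4 ≈ -4.7500)
p(D) = 5*D**2 (p(D) = D**2*5 = 5*D**2)
q(U) = -115/114 (q(U) = -1/6 + 4/(-19/4) = -1*1/6 + 4*(-4/19) = -1/6 - 16/19 = -115/114)
-2*(p(5) + q(-1)) = -2*(5*5**2 - 115/114) = -2*(5*25 - 115/114) = -2*(125 - 115/114) = -2*14135/114 = -14135/57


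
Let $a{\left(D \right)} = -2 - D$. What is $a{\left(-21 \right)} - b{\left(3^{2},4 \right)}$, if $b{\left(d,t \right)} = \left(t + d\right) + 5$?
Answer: $1$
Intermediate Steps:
$b{\left(d,t \right)} = 5 + d + t$ ($b{\left(d,t \right)} = \left(d + t\right) + 5 = 5 + d + t$)
$a{\left(-21 \right)} - b{\left(3^{2},4 \right)} = \left(-2 - -21\right) - \left(5 + 3^{2} + 4\right) = \left(-2 + 21\right) - \left(5 + 9 + 4\right) = 19 - 18 = 1$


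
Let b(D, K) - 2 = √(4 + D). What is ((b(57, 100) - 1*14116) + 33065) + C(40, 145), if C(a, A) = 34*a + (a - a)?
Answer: 20311 + √61 ≈ 20319.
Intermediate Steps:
b(D, K) = 2 + √(4 + D)
C(a, A) = 34*a (C(a, A) = 34*a + 0 = 34*a)
((b(57, 100) - 1*14116) + 33065) + C(40, 145) = (((2 + √(4 + 57)) - 1*14116) + 33065) + 34*40 = (((2 + √61) - 14116) + 33065) + 1360 = ((-14114 + √61) + 33065) + 1360 = (18951 + √61) + 1360 = 20311 + √61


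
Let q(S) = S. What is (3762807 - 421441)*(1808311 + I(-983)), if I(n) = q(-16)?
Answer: 6042175430970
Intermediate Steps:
I(n) = -16
(3762807 - 421441)*(1808311 + I(-983)) = (3762807 - 421441)*(1808311 - 16) = 3341366*1808295 = 6042175430970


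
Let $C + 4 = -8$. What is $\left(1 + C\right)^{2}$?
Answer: $121$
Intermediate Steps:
$C = -12$ ($C = -4 - 8 = -12$)
$\left(1 + C\right)^{2} = \left(1 - 12\right)^{2} = \left(-11\right)^{2} = 121$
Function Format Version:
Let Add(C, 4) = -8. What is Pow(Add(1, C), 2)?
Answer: 121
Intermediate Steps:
C = -12 (C = Add(-4, -8) = -12)
Pow(Add(1, C), 2) = Pow(Add(1, -12), 2) = Pow(-11, 2) = 121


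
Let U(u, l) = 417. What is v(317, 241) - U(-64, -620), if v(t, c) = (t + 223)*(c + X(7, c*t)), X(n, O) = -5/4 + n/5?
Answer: 129804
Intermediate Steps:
X(n, O) = -5/4 + n/5 (X(n, O) = -5*1/4 + n*(1/5) = -5/4 + n/5)
v(t, c) = (223 + t)*(3/20 + c) (v(t, c) = (t + 223)*(c + (-5/4 + (1/5)*7)) = (223 + t)*(c + (-5/4 + 7/5)) = (223 + t)*(c + 3/20) = (223 + t)*(3/20 + c))
v(317, 241) - U(-64, -620) = (669/20 + 223*241 + (3/20)*317 + 241*317) - 1*417 = (669/20 + 53743 + 951/20 + 76397) - 417 = 130221 - 417 = 129804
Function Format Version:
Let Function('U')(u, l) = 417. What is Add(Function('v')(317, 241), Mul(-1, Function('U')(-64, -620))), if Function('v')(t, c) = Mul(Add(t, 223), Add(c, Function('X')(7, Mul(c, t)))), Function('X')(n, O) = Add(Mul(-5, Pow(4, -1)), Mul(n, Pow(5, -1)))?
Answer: 129804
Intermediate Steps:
Function('X')(n, O) = Add(Rational(-5, 4), Mul(Rational(1, 5), n)) (Function('X')(n, O) = Add(Mul(-5, Rational(1, 4)), Mul(n, Rational(1, 5))) = Add(Rational(-5, 4), Mul(Rational(1, 5), n)))
Function('v')(t, c) = Mul(Add(223, t), Add(Rational(3, 20), c)) (Function('v')(t, c) = Mul(Add(t, 223), Add(c, Add(Rational(-5, 4), Mul(Rational(1, 5), 7)))) = Mul(Add(223, t), Add(c, Add(Rational(-5, 4), Rational(7, 5)))) = Mul(Add(223, t), Add(c, Rational(3, 20))) = Mul(Add(223, t), Add(Rational(3, 20), c)))
Add(Function('v')(317, 241), Mul(-1, Function('U')(-64, -620))) = Add(Add(Rational(669, 20), Mul(223, 241), Mul(Rational(3, 20), 317), Mul(241, 317)), Mul(-1, 417)) = Add(Add(Rational(669, 20), 53743, Rational(951, 20), 76397), -417) = Add(130221, -417) = 129804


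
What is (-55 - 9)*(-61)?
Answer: 3904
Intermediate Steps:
(-55 - 9)*(-61) = -64*(-61) = 3904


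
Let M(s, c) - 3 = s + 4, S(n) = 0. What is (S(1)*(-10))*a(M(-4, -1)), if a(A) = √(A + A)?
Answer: 0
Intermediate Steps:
M(s, c) = 7 + s (M(s, c) = 3 + (s + 4) = 3 + (4 + s) = 7 + s)
a(A) = √2*√A (a(A) = √(2*A) = √2*√A)
(S(1)*(-10))*a(M(-4, -1)) = (0*(-10))*(√2*√(7 - 4)) = 0*(√2*√3) = 0*√6 = 0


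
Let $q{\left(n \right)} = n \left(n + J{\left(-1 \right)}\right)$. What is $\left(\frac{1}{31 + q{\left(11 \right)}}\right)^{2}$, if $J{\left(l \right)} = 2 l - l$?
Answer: $\frac{1}{19881} \approx 5.0299 \cdot 10^{-5}$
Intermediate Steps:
$J{\left(l \right)} = l$
$q{\left(n \right)} = n \left(-1 + n\right)$ ($q{\left(n \right)} = n \left(n - 1\right) = n \left(-1 + n\right)$)
$\left(\frac{1}{31 + q{\left(11 \right)}}\right)^{2} = \left(\frac{1}{31 + 11 \left(-1 + 11\right)}\right)^{2} = \left(\frac{1}{31 + 11 \cdot 10}\right)^{2} = \left(\frac{1}{31 + 110}\right)^{2} = \left(\frac{1}{141}\right)^{2} = \frac{1}{19881}$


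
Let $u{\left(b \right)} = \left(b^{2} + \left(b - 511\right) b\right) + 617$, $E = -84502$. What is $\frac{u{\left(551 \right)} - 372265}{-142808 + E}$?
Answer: $\frac{46007}{227310} \approx 0.2024$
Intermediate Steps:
$u{\left(b \right)} = 617 + b^{2} + b \left(-511 + b\right)$ ($u{\left(b \right)} = \left(b^{2} + \left(-511 + b\right) b\right) + 617 = \left(b^{2} + b \left(-511 + b\right)\right) + 617 = 617 + b^{2} + b \left(-511 + b\right)$)
$\frac{u{\left(551 \right)} - 372265}{-142808 + E} = \frac{\left(617 - 281561 + 2 \cdot 551^{2}\right) - 372265}{-142808 - 84502} = \frac{\left(617 - 281561 + 2 \cdot 303601\right) - 372265}{-227310} = \left(\left(617 - 281561 + 607202\right) - 372265\right) \left(- \frac{1}{227310}\right) = \left(326258 - 372265\right) \left(- \frac{1}{227310}\right) = \left(-46007\right) \left(- \frac{1}{227310}\right) = \frac{46007}{227310}$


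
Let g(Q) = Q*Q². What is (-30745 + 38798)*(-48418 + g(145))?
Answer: 24160666971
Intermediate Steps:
g(Q) = Q³
(-30745 + 38798)*(-48418 + g(145)) = (-30745 + 38798)*(-48418 + 145³) = 8053*(-48418 + 3048625) = 8053*3000207 = 24160666971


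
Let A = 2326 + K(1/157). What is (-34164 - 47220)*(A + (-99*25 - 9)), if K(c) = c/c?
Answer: 12777288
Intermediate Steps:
K(c) = 1
A = 2327 (A = 2326 + 1 = 2327)
(-34164 - 47220)*(A + (-99*25 - 9)) = (-34164 - 47220)*(2327 + (-99*25 - 9)) = -81384*(2327 + (-2475 - 9)) = -81384*(2327 - 2484) = -81384*(-157) = 12777288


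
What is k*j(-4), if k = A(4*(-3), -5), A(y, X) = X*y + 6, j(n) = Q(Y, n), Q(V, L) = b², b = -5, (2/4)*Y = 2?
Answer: 1650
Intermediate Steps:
Y = 4 (Y = 2*2 = 4)
Q(V, L) = 25 (Q(V, L) = (-5)² = 25)
j(n) = 25
A(y, X) = 6 + X*y
k = 66 (k = 6 - 20*(-3) = 6 - 5*(-12) = 6 + 60 = 66)
k*j(-4) = 66*25 = 1650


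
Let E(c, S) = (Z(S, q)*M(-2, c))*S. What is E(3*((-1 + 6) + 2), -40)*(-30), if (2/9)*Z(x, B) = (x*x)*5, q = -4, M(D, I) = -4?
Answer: -172800000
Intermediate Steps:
Z(x, B) = 45*x²/2 (Z(x, B) = 9*((x*x)*5)/2 = 9*(x²*5)/2 = 9*(5*x²)/2 = 45*x²/2)
E(c, S) = -90*S³ (E(c, S) = ((45*S²/2)*(-4))*S = (-90*S²)*S = -90*S³)
E(3*((-1 + 6) + 2), -40)*(-30) = -90*(-40)³*(-30) = -90*(-64000)*(-30) = 5760000*(-30) = -172800000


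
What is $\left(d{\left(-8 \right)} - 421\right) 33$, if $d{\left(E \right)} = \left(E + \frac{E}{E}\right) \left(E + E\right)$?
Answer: $-10197$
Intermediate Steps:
$d{\left(E \right)} = 2 E \left(1 + E\right)$ ($d{\left(E \right)} = \left(E + 1\right) 2 E = \left(1 + E\right) 2 E = 2 E \left(1 + E\right)$)
$\left(d{\left(-8 \right)} - 421\right) 33 = \left(2 \left(-8\right) \left(1 - 8\right) - 421\right) 33 = \left(2 \left(-8\right) \left(-7\right) - 421\right) 33 = \left(112 - 421\right) 33 = \left(-309\right) 33 = -10197$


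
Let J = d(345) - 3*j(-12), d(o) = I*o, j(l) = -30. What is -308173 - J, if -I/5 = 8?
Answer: -294463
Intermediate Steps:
I = -40 (I = -5*8 = -40)
d(o) = -40*o
J = -13710 (J = -40*345 - 3*(-30) = -13800 - 1*(-90) = -13800 + 90 = -13710)
-308173 - J = -308173 - 1*(-13710) = -308173 + 13710 = -294463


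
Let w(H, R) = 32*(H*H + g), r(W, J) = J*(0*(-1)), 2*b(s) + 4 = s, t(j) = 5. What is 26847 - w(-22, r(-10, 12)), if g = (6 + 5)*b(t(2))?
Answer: 11183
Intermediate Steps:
b(s) = -2 + s/2
r(W, J) = 0 (r(W, J) = J*0 = 0)
g = 11/2 (g = (6 + 5)*(-2 + (½)*5) = 11*(-2 + 5/2) = 11*(½) = 11/2 ≈ 5.5000)
w(H, R) = 176 + 32*H² (w(H, R) = 32*(H*H + 11/2) = 32*(H² + 11/2) = 32*(11/2 + H²) = 176 + 32*H²)
26847 - w(-22, r(-10, 12)) = 26847 - (176 + 32*(-22)²) = 26847 - (176 + 32*484) = 26847 - (176 + 15488) = 26847 - 1*15664 = 26847 - 15664 = 11183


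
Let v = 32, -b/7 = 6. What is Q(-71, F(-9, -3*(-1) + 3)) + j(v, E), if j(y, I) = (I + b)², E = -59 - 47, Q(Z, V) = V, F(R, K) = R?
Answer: 21895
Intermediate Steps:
b = -42 (b = -7*6 = -42)
E = -106
j(y, I) = (-42 + I)² (j(y, I) = (I - 42)² = (-42 + I)²)
Q(-71, F(-9, -3*(-1) + 3)) + j(v, E) = -9 + (-42 - 106)² = -9 + (-148)² = -9 + 21904 = 21895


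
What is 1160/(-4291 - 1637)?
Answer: -145/741 ≈ -0.19568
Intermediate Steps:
1160/(-4291 - 1637) = 1160/(-5928) = 1160*(-1/5928) = -145/741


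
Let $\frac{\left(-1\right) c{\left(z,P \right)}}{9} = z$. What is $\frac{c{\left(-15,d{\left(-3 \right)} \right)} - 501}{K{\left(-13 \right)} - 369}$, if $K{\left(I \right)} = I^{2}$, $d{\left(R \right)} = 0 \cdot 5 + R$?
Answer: $\frac{183}{100} \approx 1.83$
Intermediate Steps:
$d{\left(R \right)} = R$ ($d{\left(R \right)} = 0 + R = R$)
$c{\left(z,P \right)} = - 9 z$
$\frac{c{\left(-15,d{\left(-3 \right)} \right)} - 501}{K{\left(-13 \right)} - 369} = \frac{\left(-9\right) \left(-15\right) - 501}{\left(-13\right)^{2} - 369} = \frac{135 - 501}{169 - 369} = - \frac{366}{-200} = \left(-366\right) \left(- \frac{1}{200}\right) = \frac{183}{100}$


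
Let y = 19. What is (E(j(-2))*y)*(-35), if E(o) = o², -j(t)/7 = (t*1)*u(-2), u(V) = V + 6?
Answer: -2085440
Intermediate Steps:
u(V) = 6 + V
j(t) = -28*t (j(t) = -7*t*1*(6 - 2) = -7*t*4 = -28*t)
(E(j(-2))*y)*(-35) = ((-28*(-2))²*19)*(-35) = (56²*19)*(-35) = (3136*19)*(-35) = 59584*(-35) = -2085440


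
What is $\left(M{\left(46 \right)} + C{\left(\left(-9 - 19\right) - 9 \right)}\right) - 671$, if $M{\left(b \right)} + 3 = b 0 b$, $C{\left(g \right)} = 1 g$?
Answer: $-711$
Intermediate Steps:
$C{\left(g \right)} = g$
$M{\left(b \right)} = -3$ ($M{\left(b \right)} = -3 + b 0 b = -3 + 0 b = -3 + 0 = -3$)
$\left(M{\left(46 \right)} + C{\left(\left(-9 - 19\right) - 9 \right)}\right) - 671 = \left(-3 - 37\right) - 671 = -40 - 671 = -711$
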